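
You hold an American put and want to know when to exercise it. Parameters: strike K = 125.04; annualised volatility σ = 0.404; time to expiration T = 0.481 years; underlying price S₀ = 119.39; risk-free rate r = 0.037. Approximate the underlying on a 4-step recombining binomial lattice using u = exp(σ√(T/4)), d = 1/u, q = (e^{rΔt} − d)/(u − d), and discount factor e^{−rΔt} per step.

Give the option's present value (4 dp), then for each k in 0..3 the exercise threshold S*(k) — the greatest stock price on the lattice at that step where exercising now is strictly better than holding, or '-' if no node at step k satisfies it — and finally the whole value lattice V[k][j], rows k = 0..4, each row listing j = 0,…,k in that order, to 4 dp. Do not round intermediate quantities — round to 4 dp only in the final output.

price = 15.7748
boundary = - - 90.2158 103.7828
tree:
15.7748
23.9259 7.1223
34.8242 12.3837 1.5090
46.6176 21.2572 2.9199 0.0000
56.8694 34.8242 5.6500 0.0000 0.0000

Δt=0.12025  u=1.15038  d=0.86928  q=0.48090  discount=0.99556
step 4 (expiry): payoffs max(K−S,0) = 56.8694 34.8242 5.6500 0.0000 0.0000
step 3: (k=3,j=0): S=78.4224, (K−S)⁺=46.6176, hold=46.0625 ⇒ V=46.6176 exercise | (k=3,j=1): S=103.7828, (K−S)⁺=21.2572, hold=20.7021 ⇒ V=21.2572 exercise | (k=3,j=2): S=137.3443, (K−S)⁺=0.0000, hold=2.9199 ⇒ V=2.9199 continue | (k=3,j=3): S=181.7590, (K−S)⁺=0.0000, hold=0.0000 ⇒ V=0.0000 continue  boundary S*=103.7828
step 2: (k=2,j=0): S=90.2158, (K−S)⁺=34.8242, hold=34.2691 ⇒ V=34.8242 exercise | (k=2,j=1): S=119.3900, (K−S)⁺=5.6500, hold=12.3837 ⇒ V=12.3837 continue | (k=2,j=2): S=157.9986, (K−S)⁺=0.0000, hold=1.5090 ⇒ V=1.5090 continue  boundary S*=90.2158
step 1: (k=1,j=0): S=103.7828, (K−S)⁺=21.2572, hold=23.9259 ⇒ V=23.9259 continue | (k=1,j=1): S=137.3443, (K−S)⁺=0.0000, hold=7.1223 ⇒ V=7.1223 continue  boundary S*=-
step 0: (k=0,j=0): S=119.3900, (K−S)⁺=5.6500, hold=15.7748 ⇒ V=15.7748 continue  boundary S*=-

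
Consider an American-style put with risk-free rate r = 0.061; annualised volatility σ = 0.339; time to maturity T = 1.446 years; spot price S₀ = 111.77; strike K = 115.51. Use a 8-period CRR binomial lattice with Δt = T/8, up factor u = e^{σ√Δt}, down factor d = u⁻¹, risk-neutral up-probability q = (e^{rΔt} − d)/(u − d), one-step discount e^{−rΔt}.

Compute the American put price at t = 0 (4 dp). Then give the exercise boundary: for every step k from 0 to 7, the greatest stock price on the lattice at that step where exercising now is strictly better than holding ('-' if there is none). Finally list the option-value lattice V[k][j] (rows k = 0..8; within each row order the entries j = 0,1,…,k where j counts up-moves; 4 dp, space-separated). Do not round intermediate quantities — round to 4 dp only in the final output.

price = 16.0937
boundary = - - - 72.5350 83.7799 72.5350 83.7799 96.7682
tree:
16.0937
23.0948 9.5135
32.0877 14.6961 4.5895
42.9750 22.0109 7.7743 1.5360
52.7107 31.7301 12.8689 2.8992 0.2195
61.1397 42.9750 20.6546 5.4404 0.4459 0.0000
68.4373 52.7107 31.7301 10.1390 0.9060 0.0000 0.0000
74.7554 61.1397 42.9750 18.7418 1.8408 0.0000 0.0000 0.0000
80.2255 68.4373 52.7107 31.7301 3.7400 0.0000 0.0000 0.0000 0.0000

Δt=0.18075  u=1.15503  d=0.86578  q=0.50236  discount=0.98903
step 8 (expiry): payoffs max(K−S,0) = 80.2255 68.4373 52.7107 31.7301 3.7400 0.0000 0.0000 0.0000 0.0000
step 7: (k=7,j=0): S=40.7546, (K−S)⁺=74.7554, hold=73.4888 ⇒ V=74.7554 exercise | (k=7,j=1): S=54.3703, (K−S)⁺=61.1397, hold=59.8731 ⇒ V=61.1397 exercise | (k=7,j=2): S=72.5350, (K−S)⁺=42.9750, hold=41.7085 ⇒ V=42.9750 exercise | (k=7,j=3): S=96.7682, (K−S)⁺=18.7418, hold=17.4752 ⇒ V=18.7418 exercise | (k=7,j=4): S=129.0975, (K−S)⁺=0.0000, hold=1.8408 ⇒ V=1.8408 continue | (k=7,j=5): S=172.2277, (K−S)⁺=0.0000, hold=0.0000 ⇒ V=0.0000 continue | (k=7,j=6): S=229.7674, (K−S)⁺=0.0000, hold=0.0000 ⇒ V=0.0000 continue | (k=7,j=7): S=306.5305, (K−S)⁺=0.0000, hold=0.0000 ⇒ V=0.0000 continue  boundary S*=96.7682
step 6: (k=6,j=0): S=47.0727, (K−S)⁺=68.4373, hold=67.1707 ⇒ V=68.4373 exercise | (k=6,j=1): S=62.7993, (K−S)⁺=52.7107, hold=51.4441 ⇒ V=52.7107 exercise | (k=6,j=2): S=83.7799, (K−S)⁺=31.7301, hold=30.4635 ⇒ V=31.7301 exercise | (k=6,j=3): S=111.7700, (K−S)⁺=3.7400, hold=10.1390 ⇒ V=10.1390 continue | (k=6,j=4): S=149.1113, (K−S)⁺=0.0000, hold=0.9060 ⇒ V=0.9060 continue | (k=6,j=5): S=198.9279, (K−S)⁺=0.0000, hold=0.0000 ⇒ V=0.0000 continue | (k=6,j=6): S=265.3878, (K−S)⁺=0.0000, hold=0.0000 ⇒ V=0.0000 continue  boundary S*=83.7799
step 5: (k=5,j=0): S=54.3703, (K−S)⁺=61.1397, hold=59.8731 ⇒ V=61.1397 exercise | (k=5,j=1): S=72.5350, (K−S)⁺=42.9750, hold=41.7085 ⇒ V=42.9750 exercise | (k=5,j=2): S=96.7682, (K−S)⁺=18.7418, hold=20.6546 ⇒ V=20.6546 continue | (k=5,j=3): S=129.0975, (K−S)⁺=0.0000, hold=5.4404 ⇒ V=5.4404 continue | (k=5,j=4): S=172.2277, (K−S)⁺=0.0000, hold=0.4459 ⇒ V=0.4459 continue | (k=5,j=5): S=229.7674, (K−S)⁺=0.0000, hold=0.0000 ⇒ V=0.0000 continue  boundary S*=72.5350
step 4: (k=4,j=0): S=62.7993, (K−S)⁺=52.7107, hold=51.4441 ⇒ V=52.7107 exercise | (k=4,j=1): S=83.7799, (K−S)⁺=31.7301, hold=31.4138 ⇒ V=31.7301 exercise | (k=4,j=2): S=111.7700, (K−S)⁺=3.7400, hold=12.8689 ⇒ V=12.8689 continue | (k=4,j=3): S=149.1113, (K−S)⁺=0.0000, hold=2.8992 ⇒ V=2.8992 continue | (k=4,j=4): S=198.9279, (K−S)⁺=0.0000, hold=0.2195 ⇒ V=0.2195 continue  boundary S*=83.7799
step 3: (k=3,j=0): S=72.5350, (K−S)⁺=42.9750, hold=41.7085 ⇒ V=42.9750 exercise | (k=3,j=1): S=96.7682, (K−S)⁺=18.7418, hold=22.0109 ⇒ V=22.0109 continue | (k=3,j=2): S=129.0975, (K−S)⁺=0.0000, hold=7.7743 ⇒ V=7.7743 continue | (k=3,j=3): S=172.2277, (K−S)⁺=0.0000, hold=1.5360 ⇒ V=1.5360 continue  boundary S*=72.5350
step 2: (k=2,j=0): S=83.7799, (K−S)⁺=31.7301, hold=32.0877 ⇒ V=32.0877 continue | (k=2,j=1): S=111.7700, (K−S)⁺=3.7400, hold=14.6961 ⇒ V=14.6961 continue | (k=2,j=2): S=149.1113, (K−S)⁺=0.0000, hold=4.5895 ⇒ V=4.5895 continue  boundary S*=-
step 1: (k=1,j=0): S=96.7682, (K−S)⁺=18.7418, hold=23.0948 ⇒ V=23.0948 continue | (k=1,j=1): S=129.0975, (K−S)⁺=0.0000, hold=9.5135 ⇒ V=9.5135 continue  boundary S*=-
step 0: (k=0,j=0): S=111.7700, (K−S)⁺=3.7400, hold=16.0937 ⇒ V=16.0937 continue  boundary S*=-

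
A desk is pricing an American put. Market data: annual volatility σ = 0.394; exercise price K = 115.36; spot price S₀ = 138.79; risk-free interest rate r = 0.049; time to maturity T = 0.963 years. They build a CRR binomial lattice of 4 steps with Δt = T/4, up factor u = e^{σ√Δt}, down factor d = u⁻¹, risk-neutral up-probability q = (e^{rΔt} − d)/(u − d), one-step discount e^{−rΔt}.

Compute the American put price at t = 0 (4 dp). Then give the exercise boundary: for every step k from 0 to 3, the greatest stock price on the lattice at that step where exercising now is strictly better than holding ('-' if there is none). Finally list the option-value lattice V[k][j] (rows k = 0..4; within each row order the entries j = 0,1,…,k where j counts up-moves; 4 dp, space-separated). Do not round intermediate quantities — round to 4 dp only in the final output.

price = 9.0773
boundary = - - - 77.7111
tree:
9.0773
15.1132 2.8222
24.4010 5.5163 0.0000
37.6489 10.7823 0.0000 0.0000
51.3091 21.0752 0.0000 0.0000 0.0000

params: Δt=0.24075 u=1.21327 d=0.82422 q=0.48232 e^(-rΔt)=0.98827
t_4 payoffs: 51.3091 21.0752 0.0000 0.0000 0.0000
t_3: node(3,0) S=77.7111 payoff=37.6489 vs cont=36.2960 → 37.6489 [stop]  node(3,1) S=114.3931 payoff=0.9669 vs cont=10.7823 → 10.7823 [wait]  node(3,2) S=168.3901 payoff=0.0000 vs cont=0.0000 → 0.0000 [wait]  node(3,3) S=247.8752 payoff=0.0000 vs cont=0.0000 → 0.0000 [wait]  ⇒ S*(3)=77.7111
t_2: node(2,0) S=94.2848 payoff=21.0752 vs cont=24.4010 → 24.4010 [wait]  node(2,1) S=138.7900 payoff=0.0000 vs cont=5.5163 → 5.5163 [wait]  node(2,2) S=204.3030 payoff=0.0000 vs cont=0.0000 → 0.0000 [wait]  ⇒ S*(2)=-
t_1: node(1,0) S=114.3931 payoff=0.9669 vs cont=15.1132 → 15.1132 [wait]  node(1,1) S=168.3901 payoff=0.0000 vs cont=2.8222 → 2.8222 [wait]  ⇒ S*(1)=-
t_0: node(0,0) S=138.7900 payoff=0.0000 vs cont=9.0773 → 9.0773 [wait]  ⇒ S*(0)=-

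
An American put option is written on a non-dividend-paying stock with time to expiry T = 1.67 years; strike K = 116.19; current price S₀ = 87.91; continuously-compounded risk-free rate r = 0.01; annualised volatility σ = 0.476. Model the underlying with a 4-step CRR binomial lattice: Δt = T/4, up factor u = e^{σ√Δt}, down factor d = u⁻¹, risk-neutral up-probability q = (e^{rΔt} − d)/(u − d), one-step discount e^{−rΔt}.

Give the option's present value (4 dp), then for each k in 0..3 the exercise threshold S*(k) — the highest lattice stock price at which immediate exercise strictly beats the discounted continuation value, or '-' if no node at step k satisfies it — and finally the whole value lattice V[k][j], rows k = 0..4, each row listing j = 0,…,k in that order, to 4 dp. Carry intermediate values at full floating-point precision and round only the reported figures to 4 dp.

price = 41.3272
boundary = - - 47.5217 64.6346
tree:
41.3272
54.4311 24.3872
68.6683 36.1187 9.0988
81.2504 51.5554 16.0410 0.0000
90.5011 68.6683 28.2800 0.0000 0.0000

Δt=0.41750  u=1.36011  d=0.73524  q=0.43040  discount=0.99583
step 4 (expiry): payoffs max(K−S,0) = 90.5011 68.6683 28.2800 0.0000 0.0000
step 3: (k=3,j=0): S=34.9396, (K−S)⁺=81.2504, hold=80.7663 ⇒ V=81.2504 exercise | (k=3,j=1): S=64.6346, (K−S)⁺=51.5554, hold=51.0713 ⇒ V=51.5554 exercise | (k=3,j=2): S=119.5671, (K−S)⁺=0.0000, hold=16.0410 ⇒ V=16.0410 continue | (k=3,j=3): S=221.1862, (K−S)⁺=0.0000, hold=0.0000 ⇒ V=0.0000 continue  boundary S*=64.6346
step 2: (k=2,j=0): S=47.5217, (K−S)⁺=68.6683, hold=68.1842 ⇒ V=68.6683 exercise | (k=2,j=1): S=87.9100, (K−S)⁺=28.2800, hold=36.1187 ⇒ V=36.1187 continue | (k=2,j=2): S=162.6241, (K−S)⁺=0.0000, hold=9.0988 ⇒ V=9.0988 continue  boundary S*=47.5217
step 1: (k=1,j=0): S=64.6346, (K−S)⁺=51.5554, hold=54.4311 ⇒ V=54.4311 continue | (k=1,j=1): S=119.5671, (K−S)⁺=0.0000, hold=24.3872 ⇒ V=24.3872 continue  boundary S*=-
step 0: (k=0,j=0): S=87.9100, (K−S)⁺=28.2800, hold=41.3272 ⇒ V=41.3272 continue  boundary S*=-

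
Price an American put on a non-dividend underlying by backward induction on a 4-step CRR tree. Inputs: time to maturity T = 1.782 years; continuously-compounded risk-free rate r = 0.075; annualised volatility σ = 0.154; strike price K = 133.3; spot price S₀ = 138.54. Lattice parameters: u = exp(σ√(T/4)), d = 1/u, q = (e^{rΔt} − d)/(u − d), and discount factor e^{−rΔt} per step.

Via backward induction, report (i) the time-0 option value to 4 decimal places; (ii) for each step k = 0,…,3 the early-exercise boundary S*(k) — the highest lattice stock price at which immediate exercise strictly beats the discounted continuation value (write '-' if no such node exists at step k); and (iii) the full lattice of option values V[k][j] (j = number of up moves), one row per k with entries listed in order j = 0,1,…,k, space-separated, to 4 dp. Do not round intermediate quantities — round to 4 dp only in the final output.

Δt=0.44550  u=1.10826  d=0.90232  q=0.63931  discount=0.96714
step 4 (expiry): payoffs max(K−S,0) = 41.4639 20.5039 0.0000 0.0000 0.0000
step 3: (k=3,j=0): S=101.7780, (K−S)⁺=31.5220, hold=27.1417 ⇒ V=31.5220 exercise | (k=3,j=1): S=125.0071, (K−S)⁺=8.2929, hold=7.1525 ⇒ V=8.2929 exercise | (k=3,j=2): S=153.5379, (K−S)⁺=0.0000, hold=0.0000 ⇒ V=0.0000 continue | (k=3,j=3): S=188.5804, (K−S)⁺=0.0000, hold=0.0000 ⇒ V=0.0000 continue  boundary S*=125.0071
step 2: (k=2,j=0): S=112.7961, (K−S)⁺=20.5039, hold=16.1236 ⇒ V=20.5039 exercise | (k=2,j=1): S=138.5400, (K−S)⁺=0.0000, hold=2.8929 ⇒ V=2.8929 continue | (k=2,j=2): S=170.1595, (K−S)⁺=0.0000, hold=0.0000 ⇒ V=0.0000 continue  boundary S*=112.7961
step 1: (k=1,j=0): S=125.0071, (K−S)⁺=8.2929, hold=8.9412 ⇒ V=8.9412 continue | (k=1,j=1): S=153.5379, (K−S)⁺=0.0000, hold=1.0091 ⇒ V=1.0091 continue  boundary S*=-
step 0: (k=0,j=0): S=138.5400, (K−S)⁺=0.0000, hold=3.7430 ⇒ V=3.7430 continue  boundary S*=-

price = 3.7430
boundary = - - 112.7961 125.0071
tree:
3.7430
8.9412 1.0091
20.5039 2.8929 0.0000
31.5220 8.2929 0.0000 0.0000
41.4639 20.5039 0.0000 0.0000 0.0000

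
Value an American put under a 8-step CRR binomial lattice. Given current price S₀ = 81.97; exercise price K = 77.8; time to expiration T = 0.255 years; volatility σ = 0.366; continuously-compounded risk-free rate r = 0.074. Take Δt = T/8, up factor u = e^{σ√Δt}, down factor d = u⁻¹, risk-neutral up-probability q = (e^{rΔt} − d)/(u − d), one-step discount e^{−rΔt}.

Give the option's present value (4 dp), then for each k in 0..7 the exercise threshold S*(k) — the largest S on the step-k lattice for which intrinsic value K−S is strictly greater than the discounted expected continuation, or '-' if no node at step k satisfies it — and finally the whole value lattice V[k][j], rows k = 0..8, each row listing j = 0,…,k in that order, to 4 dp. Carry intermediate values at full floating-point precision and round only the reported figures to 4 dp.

price = 3.6586
boundary = - - - - 63.1162 59.1238 63.1162 67.3782
tree:
3.6586
5.4395 1.9073
7.8520 3.0691 0.7624
10.9519 4.8104 1.3543 0.1782
14.6838 7.2972 2.3633 0.3586 0.0000
18.6762 10.6238 4.0279 0.7213 0.0000 0.0000
22.4161 14.6838 6.6418 1.4510 0.0000 0.0000 0.0000
25.9194 18.6762 10.4218 2.9190 0.0000 0.0000 0.0000 0.0000
29.2011 22.4161 14.6838 5.8720 0.0000 0.0000 0.0000 0.0000 0.0000

Δt=0.03188  u=1.06753  d=0.93675  q=0.50173  discount=0.99764
step 8 (expiry): payoffs max(K−S,0) = 29.2011 22.4161 14.6838 5.8720 0.0000 0.0000 0.0000 0.0000 0.0000
step 7: (k=7,j=0): S=51.8806, (K−S)⁺=25.9194, hold=25.7361 ⇒ V=25.9194 exercise | (k=7,j=1): S=59.1238, (K−S)⁺=18.6762, hold=18.4929 ⇒ V=18.6762 exercise | (k=7,j=2): S=67.3782, (K−S)⁺=10.4218, hold=10.2385 ⇒ V=10.4218 exercise | (k=7,j=3): S=76.7850, (K−S)⁺=1.0150, hold=2.9190 ⇒ V=2.9190 continue | (k=7,j=4): S=87.5051, (K−S)⁺=0.0000, hold=0.0000 ⇒ V=0.0000 continue | (k=7,j=5): S=99.7219, (K−S)⁺=0.0000, hold=0.0000 ⇒ V=0.0000 continue | (k=7,j=6): S=113.6443, (K−S)⁺=0.0000, hold=0.0000 ⇒ V=0.0000 continue | (k=7,j=7): S=129.5105, (K−S)⁺=0.0000, hold=0.0000 ⇒ V=0.0000 continue  boundary S*=67.3782
step 6: (k=6,j=0): S=55.3839, (K−S)⁺=22.4161, hold=22.2328 ⇒ V=22.4161 exercise | (k=6,j=1): S=63.1162, (K−S)⁺=14.6838, hold=14.5005 ⇒ V=14.6838 exercise | (k=6,j=2): S=71.9280, (K−S)⁺=5.8720, hold=6.6418 ⇒ V=6.6418 continue | (k=6,j=3): S=81.9700, (K−S)⁺=0.0000, hold=1.4510 ⇒ V=1.4510 continue | (k=6,j=4): S=93.4140, (K−S)⁺=0.0000, hold=0.0000 ⇒ V=0.0000 continue | (k=6,j=5): S=106.4558, (K−S)⁺=0.0000, hold=0.0000 ⇒ V=0.0000 continue | (k=6,j=6): S=121.3183, (K−S)⁺=0.0000, hold=0.0000 ⇒ V=0.0000 continue  boundary S*=63.1162
step 5: (k=5,j=0): S=59.1238, (K−S)⁺=18.6762, hold=18.4929 ⇒ V=18.6762 exercise | (k=5,j=1): S=67.3782, (K−S)⁺=10.4218, hold=10.6238 ⇒ V=10.6238 continue | (k=5,j=2): S=76.7850, (K−S)⁺=1.0150, hold=4.0279 ⇒ V=4.0279 continue | (k=5,j=3): S=87.5051, (K−S)⁺=0.0000, hold=0.7213 ⇒ V=0.7213 continue | (k=5,j=4): S=99.7219, (K−S)⁺=0.0000, hold=0.0000 ⇒ V=0.0000 continue | (k=5,j=5): S=113.6443, (K−S)⁺=0.0000, hold=0.0000 ⇒ V=0.0000 continue  boundary S*=59.1238
step 4: (k=4,j=0): S=63.1162, (K−S)⁺=14.6838, hold=14.6016 ⇒ V=14.6838 exercise | (k=4,j=1): S=71.9280, (K−S)⁺=5.8720, hold=7.2972 ⇒ V=7.2972 continue | (k=4,j=2): S=81.9700, (K−S)⁺=0.0000, hold=2.3633 ⇒ V=2.3633 continue | (k=4,j=3): S=93.4140, (K−S)⁺=0.0000, hold=0.3586 ⇒ V=0.3586 continue | (k=4,j=4): S=106.4558, (K−S)⁺=0.0000, hold=0.0000 ⇒ V=0.0000 continue  boundary S*=63.1162
step 3: (k=3,j=0): S=67.3782, (K−S)⁺=10.4218, hold=10.9519 ⇒ V=10.9519 continue | (k=3,j=1): S=76.7850, (K−S)⁺=1.0150, hold=4.8104 ⇒ V=4.8104 continue | (k=3,j=2): S=87.5051, (K−S)⁺=0.0000, hold=1.3543 ⇒ V=1.3543 continue | (k=3,j=3): S=99.7219, (K−S)⁺=0.0000, hold=0.1782 ⇒ V=0.1782 continue  boundary S*=-
step 2: (k=2,j=0): S=71.9280, (K−S)⁺=5.8720, hold=7.8520 ⇒ V=7.8520 continue | (k=2,j=1): S=81.9700, (K−S)⁺=0.0000, hold=3.0691 ⇒ V=3.0691 continue | (k=2,j=2): S=93.4140, (K−S)⁺=0.0000, hold=0.7624 ⇒ V=0.7624 continue  boundary S*=-
step 1: (k=1,j=0): S=76.7850, (K−S)⁺=1.0150, hold=5.4395 ⇒ V=5.4395 continue | (k=1,j=1): S=87.5051, (K−S)⁺=0.0000, hold=1.9073 ⇒ V=1.9073 continue  boundary S*=-
step 0: (k=0,j=0): S=81.9700, (K−S)⁺=0.0000, hold=3.6586 ⇒ V=3.6586 continue  boundary S*=-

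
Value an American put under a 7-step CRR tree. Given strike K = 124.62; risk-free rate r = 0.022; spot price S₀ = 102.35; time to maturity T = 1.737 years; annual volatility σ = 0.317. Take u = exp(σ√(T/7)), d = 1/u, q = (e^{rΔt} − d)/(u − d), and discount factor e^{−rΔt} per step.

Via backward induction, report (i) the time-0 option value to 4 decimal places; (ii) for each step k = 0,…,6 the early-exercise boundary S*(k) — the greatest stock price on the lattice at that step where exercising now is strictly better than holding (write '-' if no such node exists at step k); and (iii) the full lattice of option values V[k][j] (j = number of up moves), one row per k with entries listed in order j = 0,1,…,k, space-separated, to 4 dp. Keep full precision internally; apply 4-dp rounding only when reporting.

price = 29.5093
boundary = - - 74.6326 63.7308 74.6326 87.3994 102.3500
tree:
29.5093
39.0949 19.3737
49.9874 27.6411 10.5623
60.8892 38.0217 16.6155 4.0693
70.1986 49.9874 25.3832 7.2260 0.6668
78.1481 60.8892 37.2206 12.7399 1.2841 0.0000
84.9364 70.1986 49.9874 22.2700 2.4728 0.0000 0.0000
90.7332 78.1481 60.8892 37.2206 4.7619 0.0000 0.0000 0.0000

params: Δt=0.24814 u=1.17106 d=0.85393 q=0.47787 e^(-rΔt)=0.99456
t_7 payoffs: 90.7332 78.1481 60.8892 37.2206 4.7619 0.0000 0.0000 0.0000
t_6: node(6,0) S=39.6836 payoff=84.9364 vs cont=84.2580 → 84.9364 [stop]  node(6,1) S=54.4214 payoff=70.1986 vs cont=69.5201 → 70.1986 [stop]  node(6,2) S=74.6326 payoff=49.9874 vs cont=49.3089 → 49.9874 [stop]  node(6,3) S=102.3500 payoff=22.2700 vs cont=21.5915 → 22.2700 [stop]  node(6,4) S=140.3611 payoff=0.0000 vs cont=2.4728 → 2.4728 [wait]  node(6,5) S=192.4890 payoff=0.0000 vs cont=0.0000 → 0.0000 [wait]  node(6,6) S=263.9763 payoff=0.0000 vs cont=0.0000 → 0.0000 [wait]  ⇒ S*(6)=102.3500
t_5: node(5,0) S=46.4719 payoff=78.1481 vs cont=77.4697 → 78.1481 [stop]  node(5,1) S=63.7308 payoff=60.8892 vs cont=60.2107 → 60.8892 [stop]  node(5,2) S=87.3994 payoff=37.2206 vs cont=36.5422 → 37.2206 [stop]  node(5,3) S=119.8581 payoff=4.7619 vs cont=12.7399 → 12.7399 [wait]  node(5,4) S=164.3715 payoff=0.0000 vs cont=1.2841 → 1.2841 [wait]  node(5,5) S=225.4164 payoff=0.0000 vs cont=0.0000 → 0.0000 [wait]  ⇒ S*(5)=87.3994
t_4: node(4,0) S=54.4214 payoff=70.1986 vs cont=69.5201 → 70.1986 [stop]  node(4,1) S=74.6326 payoff=49.9874 vs cont=49.3089 → 49.9874 [stop]  node(4,2) S=102.3500 payoff=22.2700 vs cont=25.3832 → 25.3832 [wait]  node(4,3) S=140.3611 payoff=0.0000 vs cont=7.2260 → 7.2260 [wait]  node(4,4) S=192.4890 payoff=0.0000 vs cont=0.6668 → 0.6668 [wait]  ⇒ S*(4)=74.6326
t_3: node(3,0) S=63.7308 payoff=60.8892 vs cont=60.2107 → 60.8892 [stop]  node(3,1) S=87.3994 payoff=37.2206 vs cont=38.0217 → 38.0217 [wait]  node(3,2) S=119.8581 payoff=4.7619 vs cont=16.6155 → 16.6155 [wait]  node(3,3) S=164.3715 payoff=0.0000 vs cont=4.0693 → 4.0693 [wait]  ⇒ S*(3)=63.7308
t_2: node(2,0) S=74.6326 payoff=49.9874 vs cont=49.6896 → 49.9874 [stop]  node(2,1) S=102.3500 payoff=22.2700 vs cont=27.6411 → 27.6411 [wait]  node(2,2) S=140.3611 payoff=0.0000 vs cont=10.5623 → 10.5623 [wait]  ⇒ S*(2)=74.6326
t_1: node(1,0) S=87.3994 payoff=37.2206 vs cont=39.0949 → 39.0949 [wait]  node(1,1) S=119.8581 payoff=4.7619 vs cont=19.3737 → 19.3737 [wait]  ⇒ S*(1)=-
t_0: node(0,0) S=102.3500 payoff=22.2700 vs cont=29.5093 → 29.5093 [wait]  ⇒ S*(0)=-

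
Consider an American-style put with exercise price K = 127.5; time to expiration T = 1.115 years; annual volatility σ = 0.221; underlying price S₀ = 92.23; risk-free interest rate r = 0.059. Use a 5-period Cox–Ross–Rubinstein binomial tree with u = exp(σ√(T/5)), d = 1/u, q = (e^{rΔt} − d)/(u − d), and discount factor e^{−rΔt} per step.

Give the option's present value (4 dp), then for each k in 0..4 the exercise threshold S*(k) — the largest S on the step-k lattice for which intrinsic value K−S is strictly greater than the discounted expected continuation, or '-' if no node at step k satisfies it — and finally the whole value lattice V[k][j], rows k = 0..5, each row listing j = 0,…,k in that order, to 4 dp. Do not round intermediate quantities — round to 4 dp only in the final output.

price = 35.2700
boundary = 92.2300 102.3756 92.2300 102.3756 113.6372
tree:
35.2700
44.4101 25.1244
52.6444 35.2700 15.0058
60.0627 44.4101 25.1244 6.6608
66.7459 52.6444 35.2700 13.8628 0.6222
72.7667 60.0627 44.4101 25.1244 1.3624 0.0000

Δt=0.22300  u=1.11000  d=0.90090  q=0.53727  discount=0.98693
step 5 (expiry): payoffs max(K−S,0) = 72.7667 60.0627 44.4101 25.1244 1.3624 0.0000
step 4: (k=4,j=0): S=60.7541, (K−S)⁺=66.7459, hold=65.0793 ⇒ V=66.7459 exercise | (k=4,j=1): S=74.8556, (K−S)⁺=52.6444, hold=50.9779 ⇒ V=52.6444 exercise | (k=4,j=2): S=92.2300, (K−S)⁺=35.2700, hold=33.6035 ⇒ V=35.2700 exercise | (k=4,j=3): S=113.6372, (K−S)⁺=13.8628, hold=12.1963 ⇒ V=13.8628 exercise | (k=4,j=4): S=140.0131, (K−S)⁺=0.0000, hold=0.6222 ⇒ V=0.6222 continue  boundary S*=113.6372
step 3: (k=3,j=0): S=67.4373, (K−S)⁺=60.0627, hold=58.3962 ⇒ V=60.0627 exercise | (k=3,j=1): S=83.0899, (K−S)⁺=44.4101, hold=42.7436 ⇒ V=44.4101 exercise | (k=3,j=2): S=102.3756, (K−S)⁺=25.1244, hold=23.4579 ⇒ V=25.1244 exercise | (k=3,j=3): S=126.1376, (K−S)⁺=1.3624, hold=6.6608 ⇒ V=6.6608 continue  boundary S*=102.3756
step 2: (k=2,j=0): S=74.8556, (K−S)⁺=52.6444, hold=50.9779 ⇒ V=52.6444 exercise | (k=2,j=1): S=92.2300, (K−S)⁺=35.2700, hold=33.6035 ⇒ V=35.2700 exercise | (k=2,j=2): S=113.6372, (K−S)⁺=13.8628, hold=15.0058 ⇒ V=15.0058 continue  boundary S*=92.2300
step 1: (k=1,j=0): S=83.0899, (K−S)⁺=44.4101, hold=42.7436 ⇒ V=44.4101 exercise | (k=1,j=1): S=102.3756, (K−S)⁺=25.1244, hold=24.0639 ⇒ V=25.1244 exercise  boundary S*=102.3756
step 0: (k=0,j=0): S=92.2300, (K−S)⁺=35.2700, hold=33.6035 ⇒ V=35.2700 exercise  boundary S*=92.2300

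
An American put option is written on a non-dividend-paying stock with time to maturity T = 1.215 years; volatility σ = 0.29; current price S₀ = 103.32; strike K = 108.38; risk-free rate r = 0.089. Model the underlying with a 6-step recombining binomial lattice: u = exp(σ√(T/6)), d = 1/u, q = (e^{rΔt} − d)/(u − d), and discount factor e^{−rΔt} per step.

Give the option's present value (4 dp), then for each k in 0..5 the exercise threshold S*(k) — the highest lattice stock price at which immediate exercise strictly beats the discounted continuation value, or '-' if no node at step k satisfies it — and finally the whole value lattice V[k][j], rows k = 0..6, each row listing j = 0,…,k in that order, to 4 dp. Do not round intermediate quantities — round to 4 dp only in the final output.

params: Δt=0.20250 u=1.13940 d=0.87766 q=0.53690 e^(-rΔt)=0.98214
t_6 payoffs: 61.1594 47.0769 28.7946 5.0600 0.0000 0.0000 0.0000
t_5: node(5,0) S=53.8031 payoff=54.5769 vs cont=52.6411 → 54.5769 [stop]  node(5,1) S=69.8487 payoff=38.5313 vs cont=36.5956 → 38.5313 [stop]  node(5,2) S=90.6795 payoff=17.7005 vs cont=15.7647 → 17.7005 [stop]  node(5,3) S=117.7226 payoff=0.0000 vs cont=2.3014 → 2.3014 [wait]  node(5,4) S=152.8307 payoff=0.0000 vs cont=0.0000 → 0.0000 [wait]  node(5,5) S=198.4091 payoff=0.0000 vs cont=0.0000 → 0.0000 [wait]  ⇒ S*(5)=90.6795
t_4: node(4,0) S=61.3031 payoff=47.0769 vs cont=45.1411 → 47.0769 [stop]  node(4,1) S=79.5854 payoff=28.7946 vs cont=26.8588 → 28.7946 [stop]  node(4,2) S=103.3200 payoff=5.0600 vs cont=9.2642 → 9.2642 [wait]  node(4,3) S=134.1329 payoff=0.0000 vs cont=1.0468 → 1.0468 [wait]  node(4,4) S=174.1350 payoff=0.0000 vs cont=0.0000 → 0.0000 [wait]  ⇒ S*(4)=79.5854
t_3: node(3,0) S=69.8487 payoff=38.5313 vs cont=36.5956 → 38.5313 [stop]  node(3,1) S=90.6795 payoff=17.7005 vs cont=17.9817 → 17.9817 [wait]  node(3,2) S=117.7226 payoff=0.0000 vs cont=4.7656 → 4.7656 [wait]  node(3,3) S=152.8307 payoff=0.0000 vs cont=0.4761 → 0.4761 [wait]  ⇒ S*(3)=69.8487
t_2: node(2,0) S=79.5854 payoff=28.7946 vs cont=27.0071 → 28.7946 [stop]  node(2,1) S=103.3200 payoff=5.0600 vs cont=10.6915 → 10.6915 [wait]  node(2,2) S=134.1329 payoff=0.0000 vs cont=2.4186 → 2.4186 [wait]  ⇒ S*(2)=79.5854
t_1: node(1,0) S=90.6795 payoff=17.7005 vs cont=18.7343 → 18.7343 [wait]  node(1,1) S=117.7226 payoff=0.0000 vs cont=6.1381 → 6.1381 [wait]  ⇒ S*(1)=-
t_0: node(0,0) S=103.3200 payoff=5.0600 vs cont=11.7576 → 11.7576 [wait]  ⇒ S*(0)=-

price = 11.7576
boundary = - - 79.5854 69.8487 79.5854 90.6795
tree:
11.7576
18.7343 6.1381
28.7946 10.6915 2.4186
38.5313 17.9817 4.7656 0.4761
47.0769 28.7946 9.2642 1.0468 0.0000
54.5769 38.5313 17.7005 2.3014 0.0000 0.0000
61.1594 47.0769 28.7946 5.0600 0.0000 0.0000 0.0000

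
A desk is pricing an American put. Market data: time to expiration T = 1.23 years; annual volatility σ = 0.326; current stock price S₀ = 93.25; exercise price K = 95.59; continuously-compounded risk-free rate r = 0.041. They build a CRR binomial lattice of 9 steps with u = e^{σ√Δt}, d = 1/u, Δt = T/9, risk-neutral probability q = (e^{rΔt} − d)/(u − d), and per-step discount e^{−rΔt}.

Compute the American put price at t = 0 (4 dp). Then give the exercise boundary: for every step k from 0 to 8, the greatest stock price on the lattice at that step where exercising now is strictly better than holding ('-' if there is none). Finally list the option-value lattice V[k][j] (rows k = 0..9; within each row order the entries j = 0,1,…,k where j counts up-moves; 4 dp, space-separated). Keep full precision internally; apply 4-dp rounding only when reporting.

params: Δt=0.13667 u=1.12808 d=0.88646 q=0.49316 e^(-rΔt)=0.99441
t_9 payoffs: 64.0698 55.4785 44.5455 30.6325 12.9274 0.0000 0.0000 0.0000 0.0000 0.0000
t_8: node(8,0) S=35.5573 payoff=60.0327 vs cont=59.4985 → 60.0327 [stop]  node(8,1) S=45.2490 payoff=50.3410 vs cont=49.8069 → 50.3410 [stop]  node(8,2) S=57.5823 payoff=38.0077 vs cont=37.4736 → 38.0077 [stop]  node(8,3) S=73.2772 payoff=22.3128 vs cont=21.7787 → 22.3128 [stop]  node(8,4) S=93.2500 payoff=2.3400 vs cont=6.5155 → 6.5155 [wait]  node(8,5) S=118.6667 payoff=0.0000 vs cont=0.0000 → 0.0000 [wait]  node(8,6) S=151.0110 payoff=0.0000 vs cont=0.0000 → 0.0000 [wait]  node(8,7) S=192.1713 payoff=0.0000 vs cont=0.0000 → 0.0000 [wait]  node(8,8) S=244.5504 payoff=0.0000 vs cont=0.0000 → 0.0000 [wait]  ⇒ S*(8)=73.2772
t_7: node(7,0) S=40.1115 payoff=55.4785 vs cont=54.9443 → 55.4785 [stop]  node(7,1) S=51.0445 payoff=44.5455 vs cont=44.0114 → 44.5455 [stop]  node(7,2) S=64.9575 payoff=30.6325 vs cont=30.0984 → 30.6325 [stop]  node(7,3) S=82.6626 payoff=12.9274 vs cont=14.4410 → 14.4410 [wait]  node(7,4) S=105.1935 payoff=0.0000 vs cont=3.2838 → 3.2838 [wait]  node(7,5) S=133.8655 payoff=0.0000 vs cont=0.0000 → 0.0000 [wait]  node(7,6) S=170.3525 payoff=0.0000 vs cont=0.0000 → 0.0000 [wait]  node(7,7) S=216.7846 payoff=0.0000 vs cont=0.0000 → 0.0000 [wait]  ⇒ S*(7)=64.9575
t_6: node(6,0) S=45.2490 payoff=50.3410 vs cont=49.8069 → 50.3410 [stop]  node(6,1) S=57.5823 payoff=38.0077 vs cont=37.4736 → 38.0077 [stop]  node(6,2) S=73.2772 payoff=22.3128 vs cont=22.5209 → 22.5209 [wait]  node(6,3) S=93.2500 payoff=2.3400 vs cont=8.8888 → 8.8888 [wait]  node(6,4) S=118.6667 payoff=0.0000 vs cont=1.6551 → 1.6551 [wait]  node(6,5) S=151.0110 payoff=0.0000 vs cont=0.0000 → 0.0000 [wait]  node(6,6) S=192.1713 payoff=0.0000 vs cont=0.0000 → 0.0000 [wait]  ⇒ S*(6)=57.5823
t_5: node(5,0) S=51.0445 payoff=44.5455 vs cont=44.0114 → 44.5455 [stop]  node(5,1) S=64.9575 payoff=30.6325 vs cont=30.2005 → 30.6325 [stop]  node(5,2) S=82.6626 payoff=12.9274 vs cont=15.7098 → 15.7098 [wait]  node(5,3) S=105.1935 payoff=0.0000 vs cont=5.2916 → 5.2916 [wait]  node(5,4) S=133.8655 payoff=0.0000 vs cont=0.8342 → 0.8342 [wait]  node(5,5) S=170.3525 payoff=0.0000 vs cont=0.0000 → 0.0000 [wait]  ⇒ S*(5)=64.9575
t_4: node(4,0) S=57.5823 payoff=38.0077 vs cont=37.4736 → 38.0077 [stop]  node(4,1) S=73.2772 payoff=22.3128 vs cont=23.1431 → 23.1431 [wait]  node(4,2) S=93.2500 payoff=2.3400 vs cont=10.5129 → 10.5129 [wait]  node(4,3) S=118.6667 payoff=0.0000 vs cont=3.0761 → 3.0761 [wait]  node(4,4) S=151.0110 payoff=0.0000 vs cont=0.4204 → 0.4204 [wait]  ⇒ S*(4)=57.5823
t_3: node(3,0) S=64.9575 payoff=30.6325 vs cont=30.5056 → 30.6325 [stop]  node(3,1) S=82.6626 payoff=12.9274 vs cont=16.8198 → 16.8198 [wait]  node(3,2) S=105.1935 payoff=0.0000 vs cont=6.8071 → 6.8071 [wait]  node(3,3) S=133.8655 payoff=0.0000 vs cont=1.7565 → 1.7565 [wait]  ⇒ S*(3)=64.9575
t_2: node(2,0) S=73.2772 payoff=22.3128 vs cont=23.6875 → 23.6875 [wait]  node(2,1) S=93.2500 payoff=2.3400 vs cont=11.8155 → 11.8155 [wait]  node(2,2) S=118.6667 payoff=0.0000 vs cont=4.2922 → 4.2922 [wait]  ⇒ S*(2)=-
t_1: node(1,0) S=82.6626 payoff=12.9274 vs cont=17.7330 → 17.7330 [wait]  node(1,1) S=105.1935 payoff=0.0000 vs cont=8.0600 → 8.0600 [wait]  ⇒ S*(1)=-
t_0: node(0,0) S=93.2500 payoff=2.3400 vs cont=12.8902 → 12.8902 [wait]  ⇒ S*(0)=-

price = 12.8902
boundary = - - - 64.9575 57.5823 64.9575 57.5823 64.9575 73.2772
tree:
12.8902
17.7330 8.0600
23.6875 11.8155 4.2922
30.6325 16.8198 6.8071 1.7565
38.0077 23.1431 10.5129 3.0761 0.4204
44.5455 30.6325 15.7098 5.2916 0.8342 0.0000
50.3410 38.0077 22.5209 8.8888 1.6551 0.0000 0.0000
55.4785 44.5455 30.6325 14.4410 3.2838 0.0000 0.0000 0.0000
60.0327 50.3410 38.0077 22.3128 6.5155 0.0000 0.0000 0.0000 0.0000
64.0698 55.4785 44.5455 30.6325 12.9274 0.0000 0.0000 0.0000 0.0000 0.0000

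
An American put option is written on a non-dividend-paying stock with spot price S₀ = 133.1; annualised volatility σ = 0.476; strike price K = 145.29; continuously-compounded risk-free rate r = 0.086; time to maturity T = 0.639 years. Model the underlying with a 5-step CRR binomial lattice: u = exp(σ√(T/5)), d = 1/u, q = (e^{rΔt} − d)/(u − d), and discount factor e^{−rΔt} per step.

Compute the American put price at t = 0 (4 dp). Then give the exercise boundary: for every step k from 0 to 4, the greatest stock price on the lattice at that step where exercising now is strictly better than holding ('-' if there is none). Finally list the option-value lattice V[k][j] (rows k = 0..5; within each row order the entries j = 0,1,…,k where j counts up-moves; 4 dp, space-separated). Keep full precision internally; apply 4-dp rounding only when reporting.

price = 24.1511
boundary = - - 94.7052 79.8862 94.7052
tree:
24.1511
35.7081 12.6613
50.5848 21.0221 4.2407
65.4038 33.5938 8.4050 0.0000
77.9040 50.5848 16.6585 0.0000 0.0000
88.4482 65.4038 33.0168 0.0000 0.0000 0.0000

params: Δt=0.12780 u=1.18550 d=0.84352 q=0.48988 e^(-rΔt)=0.98907
t_5 payoffs: 88.4482 65.4038 33.0168 0.0000 0.0000 0.0000
t_4: node(4,0) S=67.3860 payoff=77.9040 vs cont=76.3159 → 77.9040 [stop]  node(4,1) S=94.7052 payoff=50.5848 vs cont=48.9967 → 50.5848 [stop]  node(4,2) S=133.1000 payoff=12.1900 vs cont=16.6585 → 16.6585 [wait]  node(4,3) S=187.0606 payoff=0.0000 vs cont=0.0000 → 0.0000 [wait]  node(4,4) S=262.8975 payoff=0.0000 vs cont=0.0000 → 0.0000 [wait]  ⇒ S*(4)=94.7052
t_3: node(3,0) S=79.8862 payoff=65.4038 vs cont=63.8157 → 65.4038 [stop]  node(3,1) S=112.2732 payoff=33.0168 vs cont=33.5938 → 33.5938 [wait]  node(3,2) S=157.7902 payoff=0.0000 vs cont=8.4050 → 8.4050 [wait]  node(3,3) S=221.7606 payoff=0.0000 vs cont=0.0000 → 0.0000 [wait]  ⇒ S*(3)=79.8862
t_2: node(2,0) S=94.7052 payoff=50.5848 vs cont=49.2762 → 50.5848 [stop]  node(2,1) S=133.1000 payoff=12.1900 vs cont=21.0221 → 21.0221 [wait]  node(2,2) S=187.0606 payoff=0.0000 vs cont=4.2407 → 4.2407 [wait]  ⇒ S*(2)=94.7052
t_1: node(1,0) S=112.2732 payoff=33.0168 vs cont=35.7081 → 35.7081 [wait]  node(1,1) S=157.7902 payoff=0.0000 vs cont=12.6613 → 12.6613 [wait]  ⇒ S*(1)=-
t_0: node(0,0) S=133.1000 payoff=12.1900 vs cont=24.1511 → 24.1511 [wait]  ⇒ S*(0)=-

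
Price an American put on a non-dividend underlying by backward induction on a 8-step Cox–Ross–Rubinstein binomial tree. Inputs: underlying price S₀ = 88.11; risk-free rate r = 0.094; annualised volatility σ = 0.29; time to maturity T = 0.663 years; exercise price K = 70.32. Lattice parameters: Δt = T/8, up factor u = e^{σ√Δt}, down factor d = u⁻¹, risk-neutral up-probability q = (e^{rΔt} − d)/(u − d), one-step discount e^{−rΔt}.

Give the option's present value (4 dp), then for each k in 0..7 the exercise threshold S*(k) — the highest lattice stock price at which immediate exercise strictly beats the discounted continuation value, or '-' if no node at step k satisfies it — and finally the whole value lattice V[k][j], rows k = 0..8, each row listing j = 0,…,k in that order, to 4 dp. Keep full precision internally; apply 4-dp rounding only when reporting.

Δt=0.08288  u=1.08707  d=0.91990  q=0.52593  discount=0.99224
step 8 (expiry): payoffs max(K−S,0) = 25.1378 16.9273 7.2248 0.0000 0.0000 0.0000 0.0000 0.0000 0.0000
step 7: (k=7,j=0): S=49.1162, (K−S)⁺=21.2038, hold=20.6581 ⇒ V=21.2038 exercise | (k=7,j=1): S=58.0416, (K−S)⁺=12.2784, hold=11.7327 ⇒ V=12.2784 exercise | (k=7,j=2): S=68.5889, (K−S)⁺=1.7311, hold=3.3985 ⇒ V=3.3985 continue | (k=7,j=3): S=81.0528, (K−S)⁺=0.0000, hold=0.0000 ⇒ V=0.0000 continue | (k=7,j=4): S=95.7817, (K−S)⁺=0.0000, hold=0.0000 ⇒ V=0.0000 continue | (k=7,j=5): S=113.1871, (K−S)⁺=0.0000, hold=0.0000 ⇒ V=0.0000 continue | (k=7,j=6): S=133.7553, (K−S)⁺=0.0000, hold=0.0000 ⇒ V=0.0000 continue | (k=7,j=7): S=158.0613, (K−S)⁺=0.0000, hold=0.0000 ⇒ V=0.0000 continue  boundary S*=58.0416
step 6: (k=6,j=0): S=53.3927, (K−S)⁺=16.9273, hold=16.3816 ⇒ V=16.9273 exercise | (k=6,j=1): S=63.0952, (K−S)⁺=7.2248, hold=7.5492 ⇒ V=7.5492 continue | (k=6,j=2): S=74.5608, (K−S)⁺=0.0000, hold=1.5986 ⇒ V=1.5986 continue | (k=6,j=3): S=88.1100, (K−S)⁺=0.0000, hold=0.0000 ⇒ V=0.0000 continue | (k=6,j=4): S=104.1213, (K−S)⁺=0.0000, hold=0.0000 ⇒ V=0.0000 continue | (k=6,j=5): S=123.0422, (K−S)⁺=0.0000, hold=0.0000 ⇒ V=0.0000 continue | (k=6,j=6): S=145.4013, (K−S)⁺=0.0000, hold=0.0000 ⇒ V=0.0000 continue  boundary S*=53.3927
step 5: (k=5,j=0): S=58.0416, (K−S)⁺=12.2784, hold=11.9020 ⇒ V=12.2784 exercise | (k=5,j=1): S=68.5889, (K−S)⁺=1.7311, hold=4.3854 ⇒ V=4.3854 continue | (k=5,j=2): S=81.0528, (K−S)⁺=0.0000, hold=0.7520 ⇒ V=0.7520 continue | (k=5,j=3): S=95.7817, (K−S)⁺=0.0000, hold=0.0000 ⇒ V=0.0000 continue | (k=5,j=4): S=113.1871, (K−S)⁺=0.0000, hold=0.0000 ⇒ V=0.0000 continue | (k=5,j=5): S=133.7553, (K−S)⁺=0.0000, hold=0.0000 ⇒ V=0.0000 continue  boundary S*=58.0416
step 4: (k=4,j=0): S=63.0952, (K−S)⁺=7.2248, hold=8.0642 ⇒ V=8.0642 continue | (k=4,j=1): S=74.5608, (K−S)⁺=0.0000, hold=2.4553 ⇒ V=2.4553 continue | (k=4,j=2): S=88.1100, (K−S)⁺=0.0000, hold=0.3537 ⇒ V=0.3537 continue | (k=4,j=3): S=104.1213, (K−S)⁺=0.0000, hold=0.0000 ⇒ V=0.0000 continue | (k=4,j=4): S=123.0422, (K−S)⁺=0.0000, hold=0.0000 ⇒ V=0.0000 continue  boundary S*=-
step 3: (k=3,j=0): S=68.5889, (K−S)⁺=1.7311, hold=5.0746 ⇒ V=5.0746 continue | (k=3,j=1): S=81.0528, (K−S)⁺=0.0000, hold=1.3395 ⇒ V=1.3395 continue | (k=3,j=2): S=95.7817, (K−S)⁺=0.0000, hold=0.1664 ⇒ V=0.1664 continue | (k=3,j=3): S=113.1871, (K−S)⁺=0.0000, hold=0.0000 ⇒ V=0.0000 continue  boundary S*=-
step 2: (k=2,j=0): S=74.5608, (K−S)⁺=0.0000, hold=3.0861 ⇒ V=3.0861 continue | (k=2,j=1): S=88.1100, (K−S)⁺=0.0000, hold=0.7170 ⇒ V=0.7170 continue | (k=2,j=2): S=104.1213, (K−S)⁺=0.0000, hold=0.0783 ⇒ V=0.0783 continue  boundary S*=-
step 1: (k=1,j=0): S=81.0528, (K−S)⁺=0.0000, hold=1.8258 ⇒ V=1.8258 continue | (k=1,j=1): S=95.7817, (K−S)⁺=0.0000, hold=0.3781 ⇒ V=0.3781 continue  boundary S*=-
step 0: (k=0,j=0): S=88.1100, (K−S)⁺=0.0000, hold=1.0562 ⇒ V=1.0562 continue  boundary S*=-

price = 1.0562
boundary = - - - - - 58.0416 53.3927 58.0416
tree:
1.0562
1.8258 0.3781
3.0861 0.7170 0.0783
5.0746 1.3395 0.1664 0.0000
8.0642 2.4553 0.3537 0.0000 0.0000
12.2784 4.3854 0.7520 0.0000 0.0000 0.0000
16.9273 7.5492 1.5986 0.0000 0.0000 0.0000 0.0000
21.2038 12.2784 3.3985 0.0000 0.0000 0.0000 0.0000 0.0000
25.1378 16.9273 7.2248 0.0000 0.0000 0.0000 0.0000 0.0000 0.0000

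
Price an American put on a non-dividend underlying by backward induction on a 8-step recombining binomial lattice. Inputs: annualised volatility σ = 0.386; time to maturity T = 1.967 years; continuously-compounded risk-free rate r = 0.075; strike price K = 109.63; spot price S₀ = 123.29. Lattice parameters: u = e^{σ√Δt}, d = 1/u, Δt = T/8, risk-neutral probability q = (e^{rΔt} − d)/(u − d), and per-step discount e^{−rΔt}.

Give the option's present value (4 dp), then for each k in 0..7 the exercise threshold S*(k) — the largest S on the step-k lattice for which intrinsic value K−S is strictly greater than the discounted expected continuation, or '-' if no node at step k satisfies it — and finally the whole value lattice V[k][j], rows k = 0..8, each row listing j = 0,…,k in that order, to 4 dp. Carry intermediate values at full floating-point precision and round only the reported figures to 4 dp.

price = 13.0412
boundary = - - - 69.4312 57.3363 69.4312 57.3363 69.4312
tree:
13.0412
19.5758 7.0076
28.5317 11.3697 2.9169
40.1988 17.9542 5.2242 0.7237
52.2937 27.4232 9.1762 1.4761 0.0000
62.2816 40.1988 15.6987 3.0110 0.0000 0.0000
70.5296 52.2937 25.8646 6.1416 0.0000 0.0000 0.0000
77.3408 62.2816 40.1988 12.5274 0.0000 0.0000 0.0000 0.0000
82.9656 70.5296 52.2937 25.5527 0.0000 0.0000 0.0000 0.0000 0.0000

Δt=0.24588, u=1.21095, d=0.82580, q=0.50062, disc=e^(-rΔt)=0.98173
k=8 terminal: V=max(K-S,0) → 82.9656 70.5296 52.2937 25.5527 0.0000 0.0000 0.0000 0.0000 0.0000
k=7: j=0 S=32.2892 intr=77.3408 cont=75.3377 V=77.3408[EX]; j=1 S=47.3484 intr=62.2816 cont=60.2785 V=62.2816[EX]; j=2 S=69.4312 intr=40.1988 cont=38.1957 V=40.1988[EX]; j=3 S=101.8130 intr=7.8170 cont=12.5274 V=12.5274[hold]; j=4 S=149.2974 intr=0.0000 cont=0.0000 V=0.0000[hold]; j=5 S=218.9280 intr=0.0000 cont=0.0000 V=0.0000[hold]; j=6 S=321.0333 intr=0.0000 cont=0.0000 V=0.0000[hold]; j=7 S=470.7594 intr=0.0000 cont=0.0000 V=0.0000[hold]  S*(7)=69.4312
k=6: j=0 S=39.1004 intr=70.5296 cont=68.5265 V=70.5296[EX]; j=1 S=57.3363 intr=52.2937 cont=50.2905 V=52.2937[EX]; j=2 S=84.0773 intr=25.5527 cont=25.8646 V=25.8646[hold]; j=3 S=123.2900 intr=0.0000 cont=6.1416 V=6.1416[hold]; j=4 S=180.7910 intr=0.0000 cont=0.0000 V=0.0000[hold]; j=5 S=265.1097 intr=0.0000 cont=0.0000 V=0.0000[hold]; j=6 S=388.7537 intr=0.0000 cont=0.0000 V=0.0000[hold]  S*(6)=57.3363
k=5: j=0 S=47.3484 intr=62.2816 cont=60.2785 V=62.2816[EX]; j=1 S=69.4312 intr=40.1988 cont=38.3490 V=40.1988[EX]; j=2 S=101.8130 intr=7.8170 cont=15.6987 V=15.6987[hold]; j=3 S=149.2974 intr=0.0000 cont=3.0110 V=3.0110[hold]; j=4 S=218.9280 intr=0.0000 cont=0.0000 V=0.0000[hold]; j=5 S=321.0333 intr=0.0000 cont=0.0000 V=0.0000[hold]  S*(5)=69.4312
k=4: j=0 S=57.3363 intr=52.2937 cont=50.2905 V=52.2937[EX]; j=1 S=84.0773 intr=25.5527 cont=27.4232 V=27.4232[hold]; j=2 S=123.2900 intr=0.0000 cont=9.1762 V=9.1762[hold]; j=3 S=180.7910 intr=0.0000 cont=1.4761 V=1.4761[hold]; j=4 S=265.1097 intr=0.0000 cont=0.0000 V=0.0000[hold]  S*(4)=57.3363
k=3: j=0 S=69.4312 intr=40.1988 cont=39.1150 V=40.1988[EX]; j=1 S=101.8130 intr=7.8170 cont=17.9542 V=17.9542[hold]; j=2 S=149.2974 intr=0.0000 cont=5.2242 V=5.2242[hold]; j=3 S=218.9280 intr=0.0000 cont=0.7237 V=0.7237[hold]  S*(3)=69.4312
k=2: j=0 S=84.0773 intr=25.5527 cont=28.5317 V=28.5317[hold]; j=1 S=123.2900 intr=0.0000 cont=11.3697 V=11.3697[hold]; j=2 S=180.7910 intr=0.0000 cont=2.9169 V=2.9169[hold]  S*(2)=-
k=1: j=0 S=101.8130 intr=7.8170 cont=19.5758 V=19.5758[hold]; j=1 S=149.2974 intr=0.0000 cont=7.0076 V=7.0076[hold]  S*(1)=-
k=0: j=0 S=123.2900 intr=0.0000 cont=13.0412 V=13.0412[hold]  S*(0)=-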